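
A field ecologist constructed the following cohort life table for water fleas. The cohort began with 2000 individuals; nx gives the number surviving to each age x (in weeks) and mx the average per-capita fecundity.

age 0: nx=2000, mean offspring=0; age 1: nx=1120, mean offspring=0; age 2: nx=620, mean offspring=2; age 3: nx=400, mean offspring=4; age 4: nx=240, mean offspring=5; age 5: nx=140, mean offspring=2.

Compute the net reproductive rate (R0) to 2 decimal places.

lx = nx/n0 = nx/2000: 1, 0.56, 0.31, 0.2, 0.12, 0.07
lx·mx by age: 0, 0, 0.62, 0.8, 0.6, 0.14
R0 = Σ lx·mx = 2.16 → 2.16

2.16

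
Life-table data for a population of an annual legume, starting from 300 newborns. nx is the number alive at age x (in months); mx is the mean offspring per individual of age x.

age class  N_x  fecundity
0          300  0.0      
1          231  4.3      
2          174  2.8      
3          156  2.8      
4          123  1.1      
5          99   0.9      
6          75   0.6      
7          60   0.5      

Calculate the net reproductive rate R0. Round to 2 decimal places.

7.39

lx = nx/n0 = nx/300: 1, 0.77, 0.58, 0.52, 0.41, 0.33, 0.25, 0.2
lx·mx by age: 0, 3.311, 1.624, 1.456, 0.451, 0.297, 0.15, 0.1
R0 = Σ lx·mx = 7.389 → 7.39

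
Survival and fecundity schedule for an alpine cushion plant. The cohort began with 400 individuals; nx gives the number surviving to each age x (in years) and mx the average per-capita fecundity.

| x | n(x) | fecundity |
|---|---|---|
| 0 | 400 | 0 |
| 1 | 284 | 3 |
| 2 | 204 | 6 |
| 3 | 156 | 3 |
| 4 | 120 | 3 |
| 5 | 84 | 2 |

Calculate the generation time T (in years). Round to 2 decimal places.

2.27

lx = nx/n0 = nx/400: 1, 0.71, 0.51, 0.39, 0.3, 0.21
lx·mx: 0, 2.13, 3.06, 1.17, 0.9, 0.42 → R0 = 7.68
x·lx·mx: 0, 2.13, 6.12, 3.51, 3.6, 2.1 → Σ = 17.46
T = 17.46 / 7.68 = 2.273438… → 2.27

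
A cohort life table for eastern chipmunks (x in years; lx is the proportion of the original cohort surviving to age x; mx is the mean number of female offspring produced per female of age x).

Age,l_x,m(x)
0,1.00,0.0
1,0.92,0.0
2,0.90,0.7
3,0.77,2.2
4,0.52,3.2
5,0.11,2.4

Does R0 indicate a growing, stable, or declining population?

growing

R0 = Σ lx·mx = 0 + 0 + 0.63 + 1.694 + 1.664 + 0.264 = 4.252
R0 > 1, so the population is growing.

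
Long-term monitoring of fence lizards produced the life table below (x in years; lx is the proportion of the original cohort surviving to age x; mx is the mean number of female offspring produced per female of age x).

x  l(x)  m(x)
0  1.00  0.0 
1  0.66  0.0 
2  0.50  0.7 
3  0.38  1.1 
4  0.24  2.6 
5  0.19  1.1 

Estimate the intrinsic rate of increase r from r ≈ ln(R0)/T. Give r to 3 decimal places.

0.137

R0 = Σ lx·mx = 0 + 0 + 0.35 + 0.418 + 0.624 + 0.209 = 1.601
Σ x·lx·mx = 5.495; T = 5.495/1.601 = 3.43223…
r ≈ ln(R0)/T = ln(1.601)/3.43223… = 0.13712… → 0.137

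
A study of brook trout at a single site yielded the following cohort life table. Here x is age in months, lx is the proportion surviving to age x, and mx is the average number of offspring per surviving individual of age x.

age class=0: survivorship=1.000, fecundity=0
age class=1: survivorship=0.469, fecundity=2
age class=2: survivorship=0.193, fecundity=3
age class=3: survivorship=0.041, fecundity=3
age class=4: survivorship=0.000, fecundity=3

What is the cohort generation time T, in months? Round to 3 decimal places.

1.503

lx·mx: 0, 0.938, 0.579, 0.123, 0 → R0 = 1.64
x·lx·mx: 0, 0.938, 1.158, 0.369, 0 → Σ = 2.465
T = 2.465 / 1.64 = 1.503049… → 1.503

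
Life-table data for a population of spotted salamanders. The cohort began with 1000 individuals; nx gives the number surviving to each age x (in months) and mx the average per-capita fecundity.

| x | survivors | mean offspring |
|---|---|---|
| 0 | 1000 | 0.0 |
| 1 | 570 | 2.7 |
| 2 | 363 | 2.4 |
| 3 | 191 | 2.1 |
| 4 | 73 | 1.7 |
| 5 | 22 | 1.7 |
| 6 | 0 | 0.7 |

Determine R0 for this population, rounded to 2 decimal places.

2.97

lx = nx/n0 = nx/1000: 1, 0.57, 0.363, 0.191, 0.073, 0.022, 0
lx·mx by age: 0, 1.539, 0.8712, 0.4011, 0.1241, 0.0374, 0
R0 = Σ lx·mx = 2.9728 → 2.97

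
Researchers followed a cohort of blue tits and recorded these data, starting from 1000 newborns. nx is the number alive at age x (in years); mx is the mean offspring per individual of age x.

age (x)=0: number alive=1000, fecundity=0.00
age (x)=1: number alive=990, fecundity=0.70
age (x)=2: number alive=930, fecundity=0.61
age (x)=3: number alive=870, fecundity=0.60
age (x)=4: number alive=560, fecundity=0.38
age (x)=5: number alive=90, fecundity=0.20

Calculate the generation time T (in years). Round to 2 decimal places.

2.15

lx = nx/n0 = nx/1000: 1, 0.99, 0.93, 0.87, 0.56, 0.09
lx·mx: 0, 0.693, 0.5673, 0.522, 0.2128, 0.018 → R0 = 2.0131
x·lx·mx: 0, 0.693, 1.1346, 1.566, 0.8512, 0.09 → Σ = 4.3348
T = 4.3348 / 2.0131 = 2.153296… → 2.15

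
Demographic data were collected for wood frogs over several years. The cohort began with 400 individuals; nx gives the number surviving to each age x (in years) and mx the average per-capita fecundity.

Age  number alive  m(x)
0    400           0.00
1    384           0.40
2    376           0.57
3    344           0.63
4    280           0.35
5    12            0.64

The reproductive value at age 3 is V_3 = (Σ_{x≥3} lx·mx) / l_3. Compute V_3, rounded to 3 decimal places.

0.937

lx = nx/n0 = nx/400: 1, 0.96, 0.94, 0.86, 0.7, 0.03
lx·mx for x ≥ 3: 0.5418, 0.245, 0.0192 → sum = 0.806
V_3 = 0.806 / l_3 = 0.806 / 0.86 = 0.937209… → 0.937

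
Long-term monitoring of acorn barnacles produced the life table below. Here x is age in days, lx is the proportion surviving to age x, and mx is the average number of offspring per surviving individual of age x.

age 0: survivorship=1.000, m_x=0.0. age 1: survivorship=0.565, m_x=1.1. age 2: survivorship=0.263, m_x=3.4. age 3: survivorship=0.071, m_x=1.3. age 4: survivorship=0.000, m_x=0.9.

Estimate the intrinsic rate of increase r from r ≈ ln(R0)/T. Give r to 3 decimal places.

0.284

R0 = Σ lx·mx = 0 + 0.6215 + 0.8942 + 0.0923 + 0 = 1.608
Σ x·lx·mx = 2.6868; T = 2.6868/1.608 = 1.6709…
r ≈ ln(R0)/T = ln(1.608)/1.6709… = 0.28427… → 0.284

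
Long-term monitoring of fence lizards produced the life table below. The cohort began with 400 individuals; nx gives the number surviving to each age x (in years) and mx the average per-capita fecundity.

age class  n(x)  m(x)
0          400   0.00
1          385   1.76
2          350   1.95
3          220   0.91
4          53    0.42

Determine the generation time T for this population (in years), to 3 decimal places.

1.726

lx = nx/n0 = nx/400: 1, 0.9625, 0.875, 0.55, 0.1325
lx·mx: 0, 1.694, 1.70625, 0.5005, 0.05565 → R0 = 3.9564
x·lx·mx: 0, 1.694, 3.4125, 1.5015, 0.2226 → Σ = 6.8306
T = 6.8306 / 3.9564 = 1.726469… → 1.726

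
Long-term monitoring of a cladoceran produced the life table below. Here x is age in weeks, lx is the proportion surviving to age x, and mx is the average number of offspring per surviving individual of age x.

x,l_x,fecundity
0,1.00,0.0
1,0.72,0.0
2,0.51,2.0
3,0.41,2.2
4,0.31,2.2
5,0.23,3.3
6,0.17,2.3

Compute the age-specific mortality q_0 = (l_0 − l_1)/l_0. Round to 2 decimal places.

0.28

q_0 = (l_0 − l_1) / l_0 = (1 − 0.72) / 1
     = 0.28 / 1 = 0.28 → 0.28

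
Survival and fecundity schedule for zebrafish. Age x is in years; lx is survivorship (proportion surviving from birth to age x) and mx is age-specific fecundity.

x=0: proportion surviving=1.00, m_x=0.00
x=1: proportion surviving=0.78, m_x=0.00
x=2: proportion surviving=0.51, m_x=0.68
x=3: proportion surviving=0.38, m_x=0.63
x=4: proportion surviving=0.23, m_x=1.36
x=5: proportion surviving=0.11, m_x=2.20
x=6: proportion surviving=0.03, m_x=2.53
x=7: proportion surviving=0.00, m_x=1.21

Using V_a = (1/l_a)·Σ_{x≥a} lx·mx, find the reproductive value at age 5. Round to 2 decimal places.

2.89

lx·mx for x ≥ 5: 0.242, 0.0759, 0 → sum = 0.3179
V_5 = 0.3179 / l_5 = 0.3179 / 0.11 = 2.89 → 2.89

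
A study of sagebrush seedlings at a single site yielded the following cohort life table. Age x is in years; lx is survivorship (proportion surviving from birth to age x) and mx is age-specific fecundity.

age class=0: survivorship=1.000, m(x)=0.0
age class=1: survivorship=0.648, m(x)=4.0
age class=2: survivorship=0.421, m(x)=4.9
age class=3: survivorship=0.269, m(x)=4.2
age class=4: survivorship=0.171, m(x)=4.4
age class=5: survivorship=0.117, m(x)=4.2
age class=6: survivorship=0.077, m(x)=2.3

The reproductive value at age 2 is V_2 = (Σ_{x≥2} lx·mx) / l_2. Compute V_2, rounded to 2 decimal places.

10.96

lx·mx for x ≥ 2: 2.0629, 1.1298, 0.7524, 0.4914, 0.1771 → sum = 4.6136
V_2 = 4.6136 / l_2 = 4.6136 / 0.421 = 10.95867… → 10.96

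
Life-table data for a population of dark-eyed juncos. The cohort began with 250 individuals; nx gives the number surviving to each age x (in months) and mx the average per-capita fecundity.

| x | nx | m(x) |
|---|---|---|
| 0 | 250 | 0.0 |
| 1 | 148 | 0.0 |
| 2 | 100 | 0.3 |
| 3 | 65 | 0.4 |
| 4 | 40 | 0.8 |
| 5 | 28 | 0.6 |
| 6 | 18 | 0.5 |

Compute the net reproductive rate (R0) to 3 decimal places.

0.455

lx = nx/n0 = nx/250: 1, 0.592, 0.4, 0.26, 0.16, 0.112, 0.072
lx·mx by age: 0, 0, 0.12, 0.104, 0.128, 0.0672, 0.036
R0 = Σ lx·mx = 0.4552 → 0.455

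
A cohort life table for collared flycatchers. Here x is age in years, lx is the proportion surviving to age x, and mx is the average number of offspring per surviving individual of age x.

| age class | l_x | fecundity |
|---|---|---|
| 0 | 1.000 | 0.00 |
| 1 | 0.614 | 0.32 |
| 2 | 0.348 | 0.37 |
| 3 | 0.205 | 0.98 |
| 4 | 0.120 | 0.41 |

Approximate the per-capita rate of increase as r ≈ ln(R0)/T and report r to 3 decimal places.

R0 = Σ lx·mx = 0 + 0.19648 + 0.12876 + 0.2009 + 0.0492 = 0.57534
Σ x·lx·mx = 1.2535; T = 1.2535/0.57534 = 2.17871…
r ≈ ln(R0)/T = ln(0.57534)/2.17871… = -0.25373… → -0.254

-0.254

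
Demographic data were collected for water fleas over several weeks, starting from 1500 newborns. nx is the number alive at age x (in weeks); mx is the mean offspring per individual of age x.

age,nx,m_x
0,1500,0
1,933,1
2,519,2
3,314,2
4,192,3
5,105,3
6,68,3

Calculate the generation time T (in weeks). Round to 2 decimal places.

2.71

lx = nx/n0 = nx/1500: 1, 0.622, 0.346, 0.20933…, 0.128, 0.07, 0.04533…
lx·mx: 0, 0.622, 0.692, 0.418667…, 0.384, 0.21, 0.136… → R0 = 2.462667…
x·lx·mx: 0, 0.622, 1.384, 1.256…, 1.536, 1.05, 0.816… → Σ = 6.664…
T = 6.664… / 2.462667… = 2.70601… → 2.71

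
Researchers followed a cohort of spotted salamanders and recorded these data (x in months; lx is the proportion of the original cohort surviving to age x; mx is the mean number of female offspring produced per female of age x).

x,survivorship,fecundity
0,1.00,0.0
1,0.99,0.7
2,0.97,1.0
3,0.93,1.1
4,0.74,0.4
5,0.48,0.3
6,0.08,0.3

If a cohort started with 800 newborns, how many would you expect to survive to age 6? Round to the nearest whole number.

64

Expected survivors = N0 · l_6 = 800 × 0.08 = 64 → 64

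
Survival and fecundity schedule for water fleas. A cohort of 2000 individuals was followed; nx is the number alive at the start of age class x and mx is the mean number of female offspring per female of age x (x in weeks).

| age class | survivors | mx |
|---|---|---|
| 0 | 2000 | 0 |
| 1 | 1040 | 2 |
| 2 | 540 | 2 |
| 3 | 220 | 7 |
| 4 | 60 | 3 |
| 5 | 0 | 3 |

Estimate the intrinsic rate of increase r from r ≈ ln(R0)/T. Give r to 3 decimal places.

lx = nx/n0 = nx/2000: 1, 0.52, 0.27, 0.11, 0.03, 0
R0 = Σ lx·mx = 0 + 1.04 + 0.54 + 0.77 + 0.09 + 0 = 2.44
Σ x·lx·mx = 4.79; T = 4.79/2.44 = 1.96311…
r ≈ ln(R0)/T = ln(2.44)/1.96311… = 0.45438… → 0.454

0.454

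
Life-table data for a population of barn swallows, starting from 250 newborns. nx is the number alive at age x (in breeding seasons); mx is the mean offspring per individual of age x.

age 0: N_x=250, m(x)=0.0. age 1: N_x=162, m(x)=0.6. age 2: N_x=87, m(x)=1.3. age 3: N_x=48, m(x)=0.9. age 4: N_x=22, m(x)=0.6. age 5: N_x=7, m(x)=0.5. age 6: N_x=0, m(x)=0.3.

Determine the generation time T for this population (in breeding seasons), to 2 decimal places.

lx = nx/n0 = nx/250: 1, 0.648, 0.348, 0.192, 0.088, 0.028, 0
lx·mx: 0, 0.3888, 0.4524, 0.1728, 0.0528, 0.014, 0 → R0 = 1.0808
x·lx·mx: 0, 0.3888, 0.9048, 0.5184, 0.2112, 0.07, 0 → Σ = 2.0932
T = 2.0932 / 1.0808 = 1.936714… → 1.94

1.94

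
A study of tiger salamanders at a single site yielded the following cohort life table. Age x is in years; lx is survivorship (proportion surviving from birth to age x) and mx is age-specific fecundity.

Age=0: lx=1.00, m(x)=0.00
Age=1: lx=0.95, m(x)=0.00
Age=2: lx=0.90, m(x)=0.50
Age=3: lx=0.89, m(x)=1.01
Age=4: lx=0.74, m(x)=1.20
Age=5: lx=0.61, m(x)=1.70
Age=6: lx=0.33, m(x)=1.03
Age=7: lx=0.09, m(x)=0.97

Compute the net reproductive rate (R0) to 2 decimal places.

3.70

lx·mx by age: 0, 0, 0.45, 0.8989, 0.888, 1.037, 0.3399, 0.0873
R0 = Σ lx·mx = 3.7011 → 3.70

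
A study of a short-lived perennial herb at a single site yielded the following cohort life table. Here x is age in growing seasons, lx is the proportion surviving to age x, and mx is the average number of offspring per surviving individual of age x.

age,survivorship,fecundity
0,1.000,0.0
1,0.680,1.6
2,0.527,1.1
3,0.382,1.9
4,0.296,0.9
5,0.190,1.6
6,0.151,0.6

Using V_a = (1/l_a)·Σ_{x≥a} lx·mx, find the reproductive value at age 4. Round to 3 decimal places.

2.233

lx·mx for x ≥ 4: 0.2664, 0.304, 0.0906 → sum = 0.661
V_4 = 0.661 / l_4 = 0.661 / 0.296 = 2.233108… → 2.233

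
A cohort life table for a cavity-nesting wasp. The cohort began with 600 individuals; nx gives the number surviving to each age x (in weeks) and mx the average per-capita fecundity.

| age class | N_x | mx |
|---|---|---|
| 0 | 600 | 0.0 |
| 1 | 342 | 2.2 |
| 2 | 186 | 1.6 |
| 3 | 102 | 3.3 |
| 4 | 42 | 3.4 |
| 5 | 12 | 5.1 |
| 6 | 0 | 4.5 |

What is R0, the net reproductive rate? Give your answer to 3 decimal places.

lx = nx/n0 = nx/600: 1, 0.57, 0.31, 0.17, 0.07, 0.02, 0
lx·mx by age: 0, 1.254, 0.496, 0.561, 0.238, 0.102, 0
R0 = Σ lx·mx = 2.651 → 2.651

2.651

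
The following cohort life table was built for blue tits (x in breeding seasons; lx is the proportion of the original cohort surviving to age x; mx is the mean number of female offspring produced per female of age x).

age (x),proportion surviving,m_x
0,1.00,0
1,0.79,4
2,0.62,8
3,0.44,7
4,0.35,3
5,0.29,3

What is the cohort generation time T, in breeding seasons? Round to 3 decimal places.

lx·mx: 0, 3.16, 4.96, 3.08, 1.05, 0.87 → R0 = 13.12
x·lx·mx: 0, 3.16, 9.92, 9.24, 4.2, 4.35 → Σ = 30.87
T = 30.87 / 13.12 = 2.352896… → 2.353

2.353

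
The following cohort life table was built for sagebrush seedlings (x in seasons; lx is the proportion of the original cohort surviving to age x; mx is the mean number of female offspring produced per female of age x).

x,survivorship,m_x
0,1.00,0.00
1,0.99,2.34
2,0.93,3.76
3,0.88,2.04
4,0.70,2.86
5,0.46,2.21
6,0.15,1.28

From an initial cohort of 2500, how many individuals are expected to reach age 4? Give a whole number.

1750

Expected survivors = N0 · l_4 = 2500 × 0.70 = 1750 → 1750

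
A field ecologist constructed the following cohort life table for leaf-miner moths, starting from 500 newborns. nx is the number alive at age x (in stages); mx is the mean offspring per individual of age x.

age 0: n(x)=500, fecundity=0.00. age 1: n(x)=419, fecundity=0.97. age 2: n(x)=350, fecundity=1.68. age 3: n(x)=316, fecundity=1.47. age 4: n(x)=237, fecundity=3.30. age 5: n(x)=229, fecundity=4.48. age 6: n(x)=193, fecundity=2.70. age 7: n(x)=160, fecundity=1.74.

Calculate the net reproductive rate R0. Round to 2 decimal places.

8.13

lx = nx/n0 = nx/500: 1, 0.838, 0.7, 0.632, 0.474, 0.458, 0.386, 0.32
lx·mx by age: 0, 0.81286, 1.176, 0.92904, 1.5642, 2.05184, 1.0422, 0.5568
R0 = Σ lx·mx = 8.13294 → 8.13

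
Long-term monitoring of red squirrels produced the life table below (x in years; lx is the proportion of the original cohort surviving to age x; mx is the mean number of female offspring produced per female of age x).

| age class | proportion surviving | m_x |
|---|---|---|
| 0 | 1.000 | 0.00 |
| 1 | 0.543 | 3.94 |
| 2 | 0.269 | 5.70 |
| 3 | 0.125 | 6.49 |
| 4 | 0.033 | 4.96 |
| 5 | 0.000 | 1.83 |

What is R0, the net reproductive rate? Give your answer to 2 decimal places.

4.65

lx·mx by age: 0, 2.13942, 1.5333, 0.81125, 0.16368, 0
R0 = Σ lx·mx = 4.64765 → 4.65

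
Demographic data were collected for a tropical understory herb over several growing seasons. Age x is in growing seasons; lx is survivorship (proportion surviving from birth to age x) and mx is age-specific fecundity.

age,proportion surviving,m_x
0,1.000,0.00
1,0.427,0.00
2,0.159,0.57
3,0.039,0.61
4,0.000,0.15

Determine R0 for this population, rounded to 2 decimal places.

0.11

lx·mx by age: 0, 0, 0.09063, 0.02379, 0
R0 = Σ lx·mx = 0.11442 → 0.11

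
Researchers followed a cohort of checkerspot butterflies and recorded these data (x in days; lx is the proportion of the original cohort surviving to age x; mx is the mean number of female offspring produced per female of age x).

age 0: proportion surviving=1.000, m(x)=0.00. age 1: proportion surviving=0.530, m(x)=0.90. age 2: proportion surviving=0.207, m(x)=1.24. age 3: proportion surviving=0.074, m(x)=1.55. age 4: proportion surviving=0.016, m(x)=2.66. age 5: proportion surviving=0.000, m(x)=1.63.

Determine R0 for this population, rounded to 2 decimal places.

0.89

lx·mx by age: 0, 0.477, 0.25668, 0.1147, 0.04256, 0
R0 = Σ lx·mx = 0.89094 → 0.89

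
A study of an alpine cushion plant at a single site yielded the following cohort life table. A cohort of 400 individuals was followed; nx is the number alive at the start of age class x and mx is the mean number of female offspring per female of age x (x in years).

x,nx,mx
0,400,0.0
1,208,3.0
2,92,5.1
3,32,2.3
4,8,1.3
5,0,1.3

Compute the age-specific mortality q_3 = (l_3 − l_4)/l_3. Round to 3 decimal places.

0.750

lx = nx/n0 = nx/400: 1, 0.52, 0.23, 0.08, 0.02, 0
q_3 = (l_3 − l_4) / l_3 = (0.08 − 0.02) / 0.08
     = 0.06 / 0.08 = 0.75 → 0.750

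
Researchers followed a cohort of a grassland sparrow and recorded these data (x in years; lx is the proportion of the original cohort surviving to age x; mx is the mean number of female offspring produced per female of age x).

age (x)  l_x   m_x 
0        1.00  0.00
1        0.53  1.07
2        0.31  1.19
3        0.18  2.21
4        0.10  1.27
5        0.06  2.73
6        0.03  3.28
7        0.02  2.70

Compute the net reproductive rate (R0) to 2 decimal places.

lx·mx by age: 0, 0.5671, 0.3689, 0.3978, 0.127, 0.1638, 0.0984, 0.054
R0 = Σ lx·mx = 1.777 → 1.78

1.78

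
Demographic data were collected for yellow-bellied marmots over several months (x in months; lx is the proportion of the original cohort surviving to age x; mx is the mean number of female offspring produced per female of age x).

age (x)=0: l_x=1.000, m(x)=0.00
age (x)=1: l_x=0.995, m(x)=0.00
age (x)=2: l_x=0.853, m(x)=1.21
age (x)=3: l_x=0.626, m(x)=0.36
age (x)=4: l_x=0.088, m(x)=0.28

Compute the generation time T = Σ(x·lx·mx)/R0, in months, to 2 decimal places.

2.21

lx·mx: 0, 0, 1.03213, 0.22536, 0.02464 → R0 = 1.28213
x·lx·mx: 0, 0, 2.06426, 0.67608, 0.09856 → Σ = 2.8389
T = 2.8389 / 1.28213 = 2.214206… → 2.21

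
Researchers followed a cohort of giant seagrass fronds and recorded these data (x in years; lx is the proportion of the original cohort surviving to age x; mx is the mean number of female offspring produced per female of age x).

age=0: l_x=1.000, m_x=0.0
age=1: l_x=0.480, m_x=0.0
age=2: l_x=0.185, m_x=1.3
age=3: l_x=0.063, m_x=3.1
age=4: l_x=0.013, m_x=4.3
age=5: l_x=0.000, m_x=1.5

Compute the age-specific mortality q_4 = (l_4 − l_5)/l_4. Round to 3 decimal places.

1.000

q_4 = (l_4 − l_5) / l_4 = (0.013 − 0) / 0.013
     = 0.013 / 0.013 = 1 → 1.000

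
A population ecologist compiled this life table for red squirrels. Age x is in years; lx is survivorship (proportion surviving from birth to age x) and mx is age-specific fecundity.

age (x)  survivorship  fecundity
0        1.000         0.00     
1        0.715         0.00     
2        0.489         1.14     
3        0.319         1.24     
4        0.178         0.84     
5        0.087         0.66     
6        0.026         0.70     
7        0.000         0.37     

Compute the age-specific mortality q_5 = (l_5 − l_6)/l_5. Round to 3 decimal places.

0.701

q_5 = (l_5 − l_6) / l_5 = (0.087 − 0.026) / 0.087
     = 0.061 / 0.087 = 0.701149… → 0.701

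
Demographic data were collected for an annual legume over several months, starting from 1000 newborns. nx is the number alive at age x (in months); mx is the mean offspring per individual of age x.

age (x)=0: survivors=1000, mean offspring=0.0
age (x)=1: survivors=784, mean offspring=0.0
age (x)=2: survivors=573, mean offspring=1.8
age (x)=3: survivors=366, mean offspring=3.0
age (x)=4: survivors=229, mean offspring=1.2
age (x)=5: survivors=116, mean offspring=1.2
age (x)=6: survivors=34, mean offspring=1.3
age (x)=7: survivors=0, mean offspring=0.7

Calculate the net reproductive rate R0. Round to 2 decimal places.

2.59

lx = nx/n0 = nx/1000: 1, 0.784, 0.573, 0.366, 0.229, 0.116, 0.034, 0
lx·mx by age: 0, 0, 1.0314, 1.098, 0.2748, 0.1392, 0.0442, 0
R0 = Σ lx·mx = 2.5876 → 2.59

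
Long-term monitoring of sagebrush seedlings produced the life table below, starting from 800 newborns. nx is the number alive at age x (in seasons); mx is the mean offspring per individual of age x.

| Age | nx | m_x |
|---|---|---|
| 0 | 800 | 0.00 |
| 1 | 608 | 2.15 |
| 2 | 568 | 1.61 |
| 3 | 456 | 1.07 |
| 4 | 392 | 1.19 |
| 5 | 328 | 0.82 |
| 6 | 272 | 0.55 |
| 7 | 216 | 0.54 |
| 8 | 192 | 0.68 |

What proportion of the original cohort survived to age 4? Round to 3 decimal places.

l_4 = n_4/n_0 = 392/800 = 0.49 → 0.490

0.490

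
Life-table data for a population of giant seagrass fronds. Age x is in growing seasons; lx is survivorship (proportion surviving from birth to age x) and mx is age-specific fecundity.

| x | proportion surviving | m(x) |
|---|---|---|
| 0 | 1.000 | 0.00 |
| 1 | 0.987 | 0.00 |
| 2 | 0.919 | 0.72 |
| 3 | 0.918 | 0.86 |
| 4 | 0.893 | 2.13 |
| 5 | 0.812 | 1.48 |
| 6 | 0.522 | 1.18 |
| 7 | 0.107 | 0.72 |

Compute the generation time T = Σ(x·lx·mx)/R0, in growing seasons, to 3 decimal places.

4.105

lx·mx: 0, 0, 0.66168, 0.78948, 1.90209, 1.20176, 0.61596, 0.07704 → R0 = 5.24801
x·lx·mx: 0, 0, 1.32336, 2.36844, 7.60836, 6.0088, 3.69576, 0.53928 → Σ = 21.544
T = 21.544 / 5.24801 = 4.105175… → 4.105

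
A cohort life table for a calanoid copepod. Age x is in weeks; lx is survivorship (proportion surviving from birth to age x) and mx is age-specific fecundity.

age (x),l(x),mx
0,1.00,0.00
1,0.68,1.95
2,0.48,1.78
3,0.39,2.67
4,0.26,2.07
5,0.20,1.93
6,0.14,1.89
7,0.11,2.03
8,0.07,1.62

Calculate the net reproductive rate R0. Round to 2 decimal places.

4.75

lx·mx by age: 0, 1.326, 0.8544, 1.0413, 0.5382, 0.386, 0.2646, 0.2233, 0.1134
R0 = Σ lx·mx = 4.7472 → 4.75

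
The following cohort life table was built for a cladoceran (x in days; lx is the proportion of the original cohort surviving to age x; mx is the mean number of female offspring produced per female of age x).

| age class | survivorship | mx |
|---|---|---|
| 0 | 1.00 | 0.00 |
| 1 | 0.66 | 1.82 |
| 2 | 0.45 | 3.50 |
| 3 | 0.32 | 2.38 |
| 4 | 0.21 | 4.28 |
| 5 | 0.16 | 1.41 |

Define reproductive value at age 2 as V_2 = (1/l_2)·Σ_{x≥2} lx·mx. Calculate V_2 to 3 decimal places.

lx·mx for x ≥ 2: 1.575, 0.7616, 0.8988, 0.2256 → sum = 3.461
V_2 = 3.461 / l_2 = 3.461 / 0.45 = 7.691111… → 7.691

7.691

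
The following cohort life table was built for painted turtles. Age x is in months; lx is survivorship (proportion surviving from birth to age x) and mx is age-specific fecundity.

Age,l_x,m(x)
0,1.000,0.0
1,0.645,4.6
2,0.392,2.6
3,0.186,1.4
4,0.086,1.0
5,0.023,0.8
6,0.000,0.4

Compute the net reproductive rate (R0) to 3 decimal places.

4.351

lx·mx by age: 0, 2.967, 1.0192, 0.2604, 0.086, 0.0184, 0
R0 = Σ lx·mx = 4.351 → 4.351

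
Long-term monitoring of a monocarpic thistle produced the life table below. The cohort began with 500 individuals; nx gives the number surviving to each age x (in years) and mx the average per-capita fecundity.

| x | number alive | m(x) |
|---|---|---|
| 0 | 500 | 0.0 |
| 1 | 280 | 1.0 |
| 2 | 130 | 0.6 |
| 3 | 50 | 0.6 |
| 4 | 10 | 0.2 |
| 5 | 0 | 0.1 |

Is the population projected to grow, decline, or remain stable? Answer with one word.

declining

lx = nx/n0 = nx/500: 1, 0.56, 0.26, 0.1, 0.02, 0
R0 = Σ lx·mx = 0 + 0.56 + 0.156 + 0.06 + 0.004 + 0 = 0.78
R0 < 1, so the population is declining.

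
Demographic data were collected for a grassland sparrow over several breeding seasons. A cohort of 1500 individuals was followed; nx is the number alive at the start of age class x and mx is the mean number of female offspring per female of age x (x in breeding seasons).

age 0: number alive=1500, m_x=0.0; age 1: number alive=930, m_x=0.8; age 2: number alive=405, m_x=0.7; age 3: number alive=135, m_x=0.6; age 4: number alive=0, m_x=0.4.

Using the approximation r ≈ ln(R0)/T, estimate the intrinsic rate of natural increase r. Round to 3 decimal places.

lx = nx/n0 = nx/1500: 1, 0.62, 0.27, 0.09, 0
R0 = Σ lx·mx = 0 + 0.496 + 0.189 + 0.054 + 0 = 0.739
Σ x·lx·mx = 1.036; T = 1.036/0.739 = 1.40189…
r ≈ ln(R0)/T = ln(0.739)/1.40189… = -0.21575… → -0.216

-0.216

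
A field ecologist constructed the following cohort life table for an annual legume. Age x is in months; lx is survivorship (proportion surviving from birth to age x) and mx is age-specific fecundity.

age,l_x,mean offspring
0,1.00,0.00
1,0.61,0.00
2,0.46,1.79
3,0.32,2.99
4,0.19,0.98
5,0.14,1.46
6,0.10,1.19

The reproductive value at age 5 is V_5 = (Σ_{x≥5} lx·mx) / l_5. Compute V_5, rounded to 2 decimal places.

2.31

lx·mx for x ≥ 5: 0.2044, 0.119 → sum = 0.3234
V_5 = 0.3234 / l_5 = 0.3234 / 0.14 = 2.31 → 2.31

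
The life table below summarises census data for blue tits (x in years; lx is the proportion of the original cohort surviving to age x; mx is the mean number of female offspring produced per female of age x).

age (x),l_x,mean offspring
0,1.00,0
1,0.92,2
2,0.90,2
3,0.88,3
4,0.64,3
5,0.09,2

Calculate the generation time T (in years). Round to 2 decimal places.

lx·mx: 0, 1.84, 1.8, 2.64, 1.92, 0.18 → R0 = 8.38
x·lx·mx: 0, 1.84, 3.6, 7.92, 7.68, 0.9 → Σ = 21.94
T = 21.94 / 8.38 = 2.618138… → 2.62

2.62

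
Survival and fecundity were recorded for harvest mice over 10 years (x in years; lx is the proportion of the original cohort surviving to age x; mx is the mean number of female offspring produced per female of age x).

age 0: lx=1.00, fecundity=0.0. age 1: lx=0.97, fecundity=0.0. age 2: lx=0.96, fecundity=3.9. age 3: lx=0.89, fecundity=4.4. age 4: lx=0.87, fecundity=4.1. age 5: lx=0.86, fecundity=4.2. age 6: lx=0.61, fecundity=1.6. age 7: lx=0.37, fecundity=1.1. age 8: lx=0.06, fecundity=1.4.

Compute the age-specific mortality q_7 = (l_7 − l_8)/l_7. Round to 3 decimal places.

0.838

q_7 = (l_7 − l_8) / l_7 = (0.37 − 0.06) / 0.37
     = 0.31 / 0.37 = 0.837838… → 0.838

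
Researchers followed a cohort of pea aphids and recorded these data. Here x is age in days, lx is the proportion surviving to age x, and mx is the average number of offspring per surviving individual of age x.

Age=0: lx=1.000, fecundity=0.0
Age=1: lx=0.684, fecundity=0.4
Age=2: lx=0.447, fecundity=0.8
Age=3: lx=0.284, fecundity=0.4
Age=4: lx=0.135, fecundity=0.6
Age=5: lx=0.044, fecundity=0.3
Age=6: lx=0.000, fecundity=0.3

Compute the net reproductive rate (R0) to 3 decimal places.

0.839

lx·mx by age: 0, 0.2736, 0.3576, 0.1136, 0.081, 0.0132, 0
R0 = Σ lx·mx = 0.839 → 0.839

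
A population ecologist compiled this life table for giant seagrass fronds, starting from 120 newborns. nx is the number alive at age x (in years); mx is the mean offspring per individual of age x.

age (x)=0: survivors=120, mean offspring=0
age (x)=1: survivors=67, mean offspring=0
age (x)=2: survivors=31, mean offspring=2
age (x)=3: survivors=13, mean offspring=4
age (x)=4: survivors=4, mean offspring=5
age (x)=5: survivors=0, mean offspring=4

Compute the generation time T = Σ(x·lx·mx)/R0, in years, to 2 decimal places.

lx = nx/n0 = nx/120: 1, 0.55833…, 0.25833…, 0.10833…, 0.03333…, 0
lx·mx: 0, 0, 0.516667…, 0.433333…, 0.166667…, 0 → R0 = 1.116667…
x·lx·mx: 0, 0, 1.033333…, 1.3…, 0.666667…, 0 → Σ = 3…
T = 3… / 1.116667… = 2.686567… → 2.69

2.69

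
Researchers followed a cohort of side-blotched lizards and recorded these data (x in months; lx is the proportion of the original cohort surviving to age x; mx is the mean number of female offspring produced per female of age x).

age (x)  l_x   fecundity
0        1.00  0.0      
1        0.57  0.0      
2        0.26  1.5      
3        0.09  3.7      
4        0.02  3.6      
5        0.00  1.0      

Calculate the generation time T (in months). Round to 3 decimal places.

lx·mx: 0, 0, 0.39, 0.333, 0.072, 0 → R0 = 0.795
x·lx·mx: 0, 0, 0.78, 0.999, 0.288, 0 → Σ = 2.067
T = 2.067 / 0.795 = 2.6 → 2.600

2.600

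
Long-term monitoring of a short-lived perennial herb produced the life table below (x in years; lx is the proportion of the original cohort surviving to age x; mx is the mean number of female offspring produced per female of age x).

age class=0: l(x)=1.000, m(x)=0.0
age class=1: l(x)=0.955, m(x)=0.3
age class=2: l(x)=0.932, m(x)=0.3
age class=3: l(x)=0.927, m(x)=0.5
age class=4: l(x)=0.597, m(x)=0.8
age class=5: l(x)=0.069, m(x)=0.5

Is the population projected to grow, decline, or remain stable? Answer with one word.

growing

R0 = Σ lx·mx = 0 + 0.2865 + 0.2796 + 0.4635 + 0.4776 + 0.0345 = 1.5417
R0 > 1, so the population is growing.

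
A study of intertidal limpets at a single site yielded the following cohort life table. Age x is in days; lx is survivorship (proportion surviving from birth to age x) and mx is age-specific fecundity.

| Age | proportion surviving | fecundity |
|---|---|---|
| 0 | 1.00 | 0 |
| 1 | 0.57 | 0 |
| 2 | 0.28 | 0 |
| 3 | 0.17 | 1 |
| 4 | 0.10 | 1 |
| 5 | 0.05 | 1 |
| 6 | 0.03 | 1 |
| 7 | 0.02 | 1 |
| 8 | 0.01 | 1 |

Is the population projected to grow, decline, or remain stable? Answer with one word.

R0 = Σ lx·mx = 0 + 0 + 0 + 0.17 + 0.1 + 0.05 + 0.03 + 0.02 + 0.01 = 0.38
R0 < 1, so the population is declining.

declining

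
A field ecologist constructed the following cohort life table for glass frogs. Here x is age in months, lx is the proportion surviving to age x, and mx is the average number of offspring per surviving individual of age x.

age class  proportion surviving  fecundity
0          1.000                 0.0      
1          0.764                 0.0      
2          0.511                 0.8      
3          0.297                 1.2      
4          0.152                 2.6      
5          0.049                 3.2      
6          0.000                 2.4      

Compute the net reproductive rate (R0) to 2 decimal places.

lx·mx by age: 0, 0, 0.4088, 0.3564, 0.3952, 0.1568, 0
R0 = Σ lx·mx = 1.3172 → 1.32

1.32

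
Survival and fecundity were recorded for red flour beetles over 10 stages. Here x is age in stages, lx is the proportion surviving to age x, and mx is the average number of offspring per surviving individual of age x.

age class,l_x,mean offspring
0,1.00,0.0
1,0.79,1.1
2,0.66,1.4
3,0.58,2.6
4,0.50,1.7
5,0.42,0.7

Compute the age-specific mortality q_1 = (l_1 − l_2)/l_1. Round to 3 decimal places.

0.165

q_1 = (l_1 − l_2) / l_1 = (0.79 − 0.66) / 0.79
     = 0.13 / 0.79 = 0.164557… → 0.165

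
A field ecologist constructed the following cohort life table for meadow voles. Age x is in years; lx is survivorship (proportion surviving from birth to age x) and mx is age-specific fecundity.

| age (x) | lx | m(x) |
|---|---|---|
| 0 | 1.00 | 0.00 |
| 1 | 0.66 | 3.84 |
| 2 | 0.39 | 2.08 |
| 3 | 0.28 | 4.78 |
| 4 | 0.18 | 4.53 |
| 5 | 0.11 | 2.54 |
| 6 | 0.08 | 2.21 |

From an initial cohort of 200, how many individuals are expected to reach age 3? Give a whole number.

Expected survivors = N0 · l_3 = 200 × 0.28 = 56 → 56

56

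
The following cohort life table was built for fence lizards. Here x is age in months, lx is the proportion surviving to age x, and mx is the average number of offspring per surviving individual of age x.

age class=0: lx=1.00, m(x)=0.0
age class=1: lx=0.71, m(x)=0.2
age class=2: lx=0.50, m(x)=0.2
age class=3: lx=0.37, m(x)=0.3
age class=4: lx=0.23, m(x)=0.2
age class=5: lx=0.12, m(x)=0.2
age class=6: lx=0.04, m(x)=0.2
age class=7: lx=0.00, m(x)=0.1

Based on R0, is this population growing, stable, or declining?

R0 = Σ lx·mx = 0 + 0.142 + 0.1 + 0.111 + 0.046 + 0.024 + 0.008 + 0 = 0.431
R0 < 1, so the population is declining.

declining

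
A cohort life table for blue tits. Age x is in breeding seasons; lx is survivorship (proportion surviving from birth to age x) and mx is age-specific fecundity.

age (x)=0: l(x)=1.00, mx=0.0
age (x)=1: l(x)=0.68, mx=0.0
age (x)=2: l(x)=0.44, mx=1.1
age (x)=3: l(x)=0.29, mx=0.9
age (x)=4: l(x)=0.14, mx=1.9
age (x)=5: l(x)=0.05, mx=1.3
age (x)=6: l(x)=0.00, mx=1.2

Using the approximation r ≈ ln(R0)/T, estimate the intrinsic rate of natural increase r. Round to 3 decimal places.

0.025

R0 = Σ lx·mx = 0 + 0 + 0.484 + 0.261 + 0.266 + 0.065 + 0 = 1.076
Σ x·lx·mx = 3.14; T = 3.14/1.076 = 2.91822…
r ≈ ln(R0)/T = ln(1.076)/2.91822… = 0.0251… → 0.025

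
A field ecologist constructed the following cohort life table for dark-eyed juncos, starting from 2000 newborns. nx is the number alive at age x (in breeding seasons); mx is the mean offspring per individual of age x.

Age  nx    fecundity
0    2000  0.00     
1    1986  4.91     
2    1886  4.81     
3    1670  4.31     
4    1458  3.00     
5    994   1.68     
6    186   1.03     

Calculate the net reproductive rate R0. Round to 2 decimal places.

16.13

lx = nx/n0 = nx/2000: 1, 0.993, 0.943, 0.835, 0.729, 0.497, 0.093
lx·mx by age: 0, 4.87563, 4.53583, 3.59885, 2.187, 0.83496, 0.09579
R0 = Σ lx·mx = 16.12806 → 16.13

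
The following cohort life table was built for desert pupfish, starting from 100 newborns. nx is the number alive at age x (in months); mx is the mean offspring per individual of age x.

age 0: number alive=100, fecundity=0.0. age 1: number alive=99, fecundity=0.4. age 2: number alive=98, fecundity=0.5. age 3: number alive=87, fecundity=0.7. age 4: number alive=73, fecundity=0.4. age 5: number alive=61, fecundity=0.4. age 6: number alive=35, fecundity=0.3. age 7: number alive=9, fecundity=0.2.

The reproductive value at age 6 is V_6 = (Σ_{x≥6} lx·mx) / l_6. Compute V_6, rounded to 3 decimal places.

lx = nx/n0 = nx/100: 1, 0.99, 0.98, 0.87, 0.73, 0.61, 0.35, 0.09
lx·mx for x ≥ 6: 0.105, 0.018 → sum = 0.123
V_6 = 0.123 / l_6 = 0.123 / 0.35 = 0.351429… → 0.351

0.351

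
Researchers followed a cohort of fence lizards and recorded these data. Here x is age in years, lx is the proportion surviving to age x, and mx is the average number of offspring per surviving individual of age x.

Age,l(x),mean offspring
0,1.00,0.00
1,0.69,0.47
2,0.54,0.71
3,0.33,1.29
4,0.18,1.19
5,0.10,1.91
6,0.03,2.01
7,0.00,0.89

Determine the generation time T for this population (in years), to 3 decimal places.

lx·mx: 0, 0.3243, 0.3834, 0.4257, 0.2142, 0.191, 0.0603, 0 → R0 = 1.5989
x·lx·mx: 0, 0.3243, 0.7668, 1.2771, 0.8568, 0.955, 0.3618, 0 → Σ = 4.5418
T = 4.5418 / 1.5989 = 2.840578… → 2.841

2.841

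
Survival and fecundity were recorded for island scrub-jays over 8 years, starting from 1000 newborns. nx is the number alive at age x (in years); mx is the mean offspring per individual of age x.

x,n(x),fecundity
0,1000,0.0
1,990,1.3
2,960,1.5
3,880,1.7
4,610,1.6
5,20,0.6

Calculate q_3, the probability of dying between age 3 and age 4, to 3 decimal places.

lx = nx/n0 = nx/1000: 1, 0.99, 0.96, 0.88, 0.61, 0.02
q_3 = (l_3 − l_4) / l_3 = (0.88 − 0.61) / 0.88
     = 0.27 / 0.88 = 0.306818… → 0.307

0.307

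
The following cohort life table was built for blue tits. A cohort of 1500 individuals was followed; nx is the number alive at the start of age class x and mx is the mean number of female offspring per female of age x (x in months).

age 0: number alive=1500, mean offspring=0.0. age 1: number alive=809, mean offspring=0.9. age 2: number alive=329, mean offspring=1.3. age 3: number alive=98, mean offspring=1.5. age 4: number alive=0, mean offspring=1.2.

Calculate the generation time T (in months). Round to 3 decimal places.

lx = nx/n0 = nx/1500: 1, 0.53933…, 0.21933…, 0.06533…, 0
lx·mx: 0, 0.4854…, 0.285133…, 0.098…, 0 → R0 = 0.868533…
x·lx·mx: 0, 0.4854…, 0.570267…, 0.294…, 0 → Σ = 1.349667…
T = 1.349667… / 0.868533… = 1.553961… → 1.554

1.554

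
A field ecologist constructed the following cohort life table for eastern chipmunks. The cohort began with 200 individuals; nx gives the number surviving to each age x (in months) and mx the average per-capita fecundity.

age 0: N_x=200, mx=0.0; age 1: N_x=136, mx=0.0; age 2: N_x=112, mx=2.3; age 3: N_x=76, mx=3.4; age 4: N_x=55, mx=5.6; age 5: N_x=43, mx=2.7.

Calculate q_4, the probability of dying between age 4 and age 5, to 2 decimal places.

0.22

lx = nx/n0 = nx/200: 1, 0.68, 0.56, 0.38, 0.275, 0.215
q_4 = (l_4 − l_5) / l_4 = (0.275 − 0.215) / 0.275
     = 0.06 / 0.275 = 0.218182… → 0.22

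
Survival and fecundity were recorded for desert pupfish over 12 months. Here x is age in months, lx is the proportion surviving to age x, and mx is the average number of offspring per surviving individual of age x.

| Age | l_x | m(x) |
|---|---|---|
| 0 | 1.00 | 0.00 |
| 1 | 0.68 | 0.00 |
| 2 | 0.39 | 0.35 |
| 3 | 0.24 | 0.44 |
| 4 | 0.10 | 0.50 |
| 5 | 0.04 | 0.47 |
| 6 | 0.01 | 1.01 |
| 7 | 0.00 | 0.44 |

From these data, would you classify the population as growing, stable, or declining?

R0 = Σ lx·mx = 0 + 0 + 0.1365 + 0.1056 + 0.05 + 0.0188 + 0.0101 + 0 = 0.321
R0 < 1, so the population is declining.

declining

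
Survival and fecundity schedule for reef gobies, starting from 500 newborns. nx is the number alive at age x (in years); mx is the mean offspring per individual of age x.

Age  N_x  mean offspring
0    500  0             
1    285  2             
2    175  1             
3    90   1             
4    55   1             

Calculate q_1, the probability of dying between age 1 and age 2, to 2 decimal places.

0.39

lx = nx/n0 = nx/500: 1, 0.57, 0.35, 0.18, 0.11
q_1 = (l_1 − l_2) / l_1 = (0.57 − 0.35) / 0.57
     = 0.22 / 0.57 = 0.385965… → 0.39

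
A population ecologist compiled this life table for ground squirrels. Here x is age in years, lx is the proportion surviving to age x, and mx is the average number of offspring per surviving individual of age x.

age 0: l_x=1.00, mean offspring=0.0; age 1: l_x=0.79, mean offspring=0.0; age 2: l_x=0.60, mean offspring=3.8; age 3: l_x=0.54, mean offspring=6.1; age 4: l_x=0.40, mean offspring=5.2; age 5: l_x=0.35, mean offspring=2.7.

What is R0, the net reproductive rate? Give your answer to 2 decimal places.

8.60

lx·mx by age: 0, 0, 2.28, 3.294, 2.08, 0.945
R0 = Σ lx·mx = 8.599 → 8.60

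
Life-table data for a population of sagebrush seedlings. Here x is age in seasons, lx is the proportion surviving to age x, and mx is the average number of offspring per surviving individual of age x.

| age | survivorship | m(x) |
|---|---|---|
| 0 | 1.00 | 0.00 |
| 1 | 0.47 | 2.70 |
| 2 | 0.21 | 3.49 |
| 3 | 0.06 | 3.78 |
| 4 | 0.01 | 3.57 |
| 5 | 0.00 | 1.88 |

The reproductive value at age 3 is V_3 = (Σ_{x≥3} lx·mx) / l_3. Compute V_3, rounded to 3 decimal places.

lx·mx for x ≥ 3: 0.2268, 0.0357, 0 → sum = 0.2625
V_3 = 0.2625 / l_3 = 0.2625 / 0.06 = 4.375 → 4.375

4.375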